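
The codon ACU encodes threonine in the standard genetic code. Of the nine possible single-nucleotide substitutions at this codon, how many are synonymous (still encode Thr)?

3

Position 1: none → 0 synonymous.
Position 2: none → 0 synonymous.
Position 3: ACC, ACA, ACG → 3 synonymous.
Total: 0 + 0 + 3 = 3.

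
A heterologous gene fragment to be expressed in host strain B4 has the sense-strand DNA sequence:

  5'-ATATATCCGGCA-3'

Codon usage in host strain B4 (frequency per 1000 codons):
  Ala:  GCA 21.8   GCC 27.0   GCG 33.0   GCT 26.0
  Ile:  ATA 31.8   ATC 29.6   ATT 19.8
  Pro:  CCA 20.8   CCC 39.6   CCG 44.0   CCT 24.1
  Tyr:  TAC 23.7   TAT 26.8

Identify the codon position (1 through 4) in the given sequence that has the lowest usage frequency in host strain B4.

Codon 1 ATA (Ile): 31.8 per 1000.
Codon 2 TAT (Tyr): 26.8 per 1000.
Codon 3 CCG (Pro): 44.0 per 1000.
Codon 4 GCA (Ala): 21.8 per 1000.
Lowest frequency is 21.8 at codon 4.

4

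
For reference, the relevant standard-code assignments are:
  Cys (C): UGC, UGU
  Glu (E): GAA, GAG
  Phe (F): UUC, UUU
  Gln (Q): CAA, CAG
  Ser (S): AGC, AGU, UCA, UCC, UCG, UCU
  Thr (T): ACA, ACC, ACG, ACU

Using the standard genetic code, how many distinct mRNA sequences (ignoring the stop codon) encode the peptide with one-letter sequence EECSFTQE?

1536

Glu: 2 codons.
Glu: 2 codons.
Cys: 2 codons.
Ser: 6 codons.
Phe: 2 codons.
Thr: 4 codons.
Gln: 2 codons.
Glu: 2 codons.
2 × 2 × 2 × 6 × 2 × 4 × 2 × 2 = 1536.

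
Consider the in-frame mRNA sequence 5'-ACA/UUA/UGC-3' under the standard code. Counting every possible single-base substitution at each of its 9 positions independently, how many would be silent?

Codon 1 (ACA, Thr): 3 synonymous substitutions.
Codon 2 (UUA, Leu): 2 synonymous substitutions.
Codon 3 (UGC, Cys): 1 synonymous substitution.
Total: 3 + 2 + 1 = 6.

6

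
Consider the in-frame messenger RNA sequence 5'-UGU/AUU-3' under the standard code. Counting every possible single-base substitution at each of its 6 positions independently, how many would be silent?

3

Codon 1 (UGU, Cys): 1 synonymous substitution.
Codon 2 (AUU, Ile): 2 synonymous substitutions.
Total: 1 + 2 = 3.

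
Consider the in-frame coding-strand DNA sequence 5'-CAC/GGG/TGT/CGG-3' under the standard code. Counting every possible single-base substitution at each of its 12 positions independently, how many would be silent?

9

Codon 1 (CAC, His): 1 synonymous substitution.
Codon 2 (GGG, Gly): 3 synonymous substitutions.
Codon 3 (TGT, Cys): 1 synonymous substitution.
Codon 4 (CGG, Arg): 4 synonymous substitutions.
Total: 1 + 3 + 1 + 4 = 9.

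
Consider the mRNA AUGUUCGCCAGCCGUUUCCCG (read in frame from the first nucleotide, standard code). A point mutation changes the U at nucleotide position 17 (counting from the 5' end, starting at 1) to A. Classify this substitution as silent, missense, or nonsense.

Position 17 falls in codon 6: UUC → Phe.
After the substitution the codon is UAC → Tyr.
Phe ≠ Tyr, so this is a missense mutation.

missense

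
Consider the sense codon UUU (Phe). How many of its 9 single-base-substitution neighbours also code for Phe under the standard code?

1

Position 1: none → 0 synonymous.
Position 2: none → 0 synonymous.
Position 3: UUC → 1 synonymous.
Total: 0 + 0 + 1 = 1.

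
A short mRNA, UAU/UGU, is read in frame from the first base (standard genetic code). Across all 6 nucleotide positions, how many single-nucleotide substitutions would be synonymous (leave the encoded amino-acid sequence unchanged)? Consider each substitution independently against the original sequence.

2

Codon 1 (UAU, Tyr): 1 synonymous substitution.
Codon 2 (UGU, Cys): 1 synonymous substitution.
Total: 1 + 1 = 2.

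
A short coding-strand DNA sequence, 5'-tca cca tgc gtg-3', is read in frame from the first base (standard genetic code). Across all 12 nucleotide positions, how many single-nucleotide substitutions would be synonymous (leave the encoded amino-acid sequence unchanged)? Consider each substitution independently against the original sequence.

Codon 1 (TCA, Ser): 3 synonymous substitutions.
Codon 2 (CCA, Pro): 3 synonymous substitutions.
Codon 3 (TGC, Cys): 1 synonymous substitution.
Codon 4 (GTG, Val): 3 synonymous substitutions.
Total: 3 + 3 + 1 + 3 = 10.

10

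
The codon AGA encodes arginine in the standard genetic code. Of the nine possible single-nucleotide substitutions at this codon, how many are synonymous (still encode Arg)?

Position 1: CGA → 1 synonymous.
Position 2: none → 0 synonymous.
Position 3: AGG → 1 synonymous.
Total: 1 + 0 + 1 = 2.

2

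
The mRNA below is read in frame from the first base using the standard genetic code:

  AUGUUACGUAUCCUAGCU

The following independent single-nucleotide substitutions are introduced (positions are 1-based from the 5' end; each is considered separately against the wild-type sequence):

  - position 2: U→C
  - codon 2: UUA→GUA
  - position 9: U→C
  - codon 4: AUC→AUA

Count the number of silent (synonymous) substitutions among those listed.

2

Codon 1: AUG (Met) → ACG (Thr) — missense.
Codon 2: UUA (Leu) → GUA (Val) — missense.
Codon 3: CGU (Arg) → CGC (Arg) — synonymous.
Codon 4: AUC (Ile) → AUA (Ile) — synonymous.
Synonymous: 2 of 4.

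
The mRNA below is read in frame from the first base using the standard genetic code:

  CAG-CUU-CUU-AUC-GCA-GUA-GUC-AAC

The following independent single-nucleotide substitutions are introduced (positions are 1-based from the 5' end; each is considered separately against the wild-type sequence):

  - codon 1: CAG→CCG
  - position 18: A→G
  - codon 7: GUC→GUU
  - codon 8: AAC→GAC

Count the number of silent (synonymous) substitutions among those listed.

Codon 1: CAG (Gln) → CCG (Pro) — missense.
Codon 6: GUA (Val) → GUG (Val) — synonymous.
Codon 7: GUC (Val) → GUU (Val) — synonymous.
Codon 8: AAC (Asn) → GAC (Asp) — missense.
Synonymous: 2 of 4.

2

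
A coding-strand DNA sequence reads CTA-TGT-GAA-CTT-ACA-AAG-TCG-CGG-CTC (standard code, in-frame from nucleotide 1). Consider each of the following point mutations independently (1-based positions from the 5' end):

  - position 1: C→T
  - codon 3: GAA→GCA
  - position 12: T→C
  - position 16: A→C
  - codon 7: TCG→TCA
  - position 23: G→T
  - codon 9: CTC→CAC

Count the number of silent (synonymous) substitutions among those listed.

3

Codon 1: CTA (Leu) → TTA (Leu) — synonymous.
Codon 3: GAA (Glu) → GCA (Ala) — missense.
Codon 4: CTT (Leu) → CTC (Leu) — synonymous.
Codon 6: AAG (Lys) → CAG (Gln) — missense.
Codon 7: TCG (Ser) → TCA (Ser) — synonymous.
Codon 8: CGG (Arg) → CTG (Leu) — missense.
Codon 9: CTC (Leu) → CAC (His) — missense.
Synonymous: 3 of 7.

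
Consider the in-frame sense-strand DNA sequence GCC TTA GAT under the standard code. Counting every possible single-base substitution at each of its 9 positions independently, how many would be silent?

Codon 1 (GCC, Ala): 3 synonymous substitutions.
Codon 2 (TTA, Leu): 2 synonymous substitutions.
Codon 3 (GAT, Asp): 1 synonymous substitution.
Total: 3 + 2 + 1 = 6.

6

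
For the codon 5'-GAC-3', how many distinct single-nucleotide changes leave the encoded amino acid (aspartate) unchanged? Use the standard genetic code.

Position 1: none → 0 synonymous.
Position 2: none → 0 synonymous.
Position 3: GAU → 1 synonymous.
Total: 0 + 0 + 1 = 1.

1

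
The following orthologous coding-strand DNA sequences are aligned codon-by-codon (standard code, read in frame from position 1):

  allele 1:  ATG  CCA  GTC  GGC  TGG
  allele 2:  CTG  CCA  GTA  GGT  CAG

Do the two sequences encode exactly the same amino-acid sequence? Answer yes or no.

Codon 1: ATG Met / CTG Leu — nonsynonymous.
Codon 2: CCA Pro / CCA Pro — identical.
Codon 3: GTC Val / GTA Val — synonymous.
Codon 4: GGC Gly / GGT Gly — synonymous.
Codon 5: TGG Trp / CAG Gln — nonsynonymous.
Nonsynonymous differences: 2 → different protein.

no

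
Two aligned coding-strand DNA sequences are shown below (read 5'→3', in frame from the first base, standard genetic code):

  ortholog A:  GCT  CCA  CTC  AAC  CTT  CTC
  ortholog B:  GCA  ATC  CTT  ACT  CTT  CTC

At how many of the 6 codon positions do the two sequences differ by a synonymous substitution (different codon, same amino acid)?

2

Codon 1: GCT Ala / GCA Ala — synonymous.
Codon 2: CCA Pro / ATC Ile — nonsynonymous.
Codon 3: CTC Leu / CTT Leu — synonymous.
Codon 4: AAC Asn / ACT Thr — nonsynonymous.
Codon 5: CTT Leu / CTT Leu — identical.
Codon 6: CTC Leu / CTC Leu — identical.
Synonymous differences: 2.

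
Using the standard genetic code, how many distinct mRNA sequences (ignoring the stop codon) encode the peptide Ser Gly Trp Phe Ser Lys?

Ser: 6 codons.
Gly: 4 codons.
Trp: 1 codon.
Phe: 2 codons.
Ser: 6 codons.
Lys: 2 codons.
6 × 4 × 1 × 2 × 6 × 2 = 576.

576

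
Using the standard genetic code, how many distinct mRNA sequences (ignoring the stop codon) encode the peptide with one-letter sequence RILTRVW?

10368

Arg: 6 codons.
Ile: 3 codons.
Leu: 6 codons.
Thr: 4 codons.
Arg: 6 codons.
Val: 4 codons.
Trp: 1 codon.
6 × 3 × 6 × 4 × 6 × 4 × 1 = 10368.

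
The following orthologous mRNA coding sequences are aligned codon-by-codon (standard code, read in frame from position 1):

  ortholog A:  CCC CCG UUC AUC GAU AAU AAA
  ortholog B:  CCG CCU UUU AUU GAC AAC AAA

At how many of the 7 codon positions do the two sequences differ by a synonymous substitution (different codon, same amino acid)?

Codon 1: CCC Pro / CCG Pro — synonymous.
Codon 2: CCG Pro / CCU Pro — synonymous.
Codon 3: UUC Phe / UUU Phe — synonymous.
Codon 4: AUC Ile / AUU Ile — synonymous.
Codon 5: GAU Asp / GAC Asp — synonymous.
Codon 6: AAU Asn / AAC Asn — synonymous.
Codon 7: AAA Lys / AAA Lys — identical.
Synonymous differences: 6.

6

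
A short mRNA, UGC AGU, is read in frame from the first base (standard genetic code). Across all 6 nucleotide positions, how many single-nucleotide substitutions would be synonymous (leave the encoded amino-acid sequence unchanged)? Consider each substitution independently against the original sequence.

2

Codon 1 (UGC, Cys): 1 synonymous substitution.
Codon 2 (AGU, Ser): 1 synonymous substitution.
Total: 1 + 1 = 2.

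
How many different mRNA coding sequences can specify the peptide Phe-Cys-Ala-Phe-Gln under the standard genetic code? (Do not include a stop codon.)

Phe: 2 codons.
Cys: 2 codons.
Ala: 4 codons.
Phe: 2 codons.
Gln: 2 codons.
2 × 2 × 4 × 2 × 2 = 64.

64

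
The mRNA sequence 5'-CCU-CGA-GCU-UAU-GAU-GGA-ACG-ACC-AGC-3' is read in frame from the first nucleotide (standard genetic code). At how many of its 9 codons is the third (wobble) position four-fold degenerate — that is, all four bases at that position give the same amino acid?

Codon 1 CCU (Pro): third position 4-fold.
Codon 2 CGA (Arg): third position 4-fold.
Codon 3 GCU (Ala): third position 4-fold.
Codon 4 UAU (Tyr): third position 2-fold.
Codon 5 GAU (Asp): third position 2-fold.
Codon 6 GGA (Gly): third position 4-fold.
Codon 7 ACG (Thr): third position 4-fold.
Codon 8 ACC (Thr): third position 4-fold.
Codon 9 AGC (Ser): third position 2-fold.
Four-fold degenerate third positions: 6.

6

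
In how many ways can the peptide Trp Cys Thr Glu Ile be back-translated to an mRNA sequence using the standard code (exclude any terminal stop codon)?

Trp: 1 codon.
Cys: 2 codons.
Thr: 4 codons.
Glu: 2 codons.
Ile: 3 codons.
1 × 2 × 4 × 2 × 3 = 48.

48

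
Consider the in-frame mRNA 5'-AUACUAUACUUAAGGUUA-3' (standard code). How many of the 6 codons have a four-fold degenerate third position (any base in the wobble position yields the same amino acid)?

1

Codon 1 AUA (Ile): third position 3-fold.
Codon 2 CUA (Leu): third position 4-fold.
Codon 3 UAC (Tyr): third position 2-fold.
Codon 4 UUA (Leu): third position 2-fold.
Codon 5 AGG (Arg): third position 2-fold.
Codon 6 UUA (Leu): third position 2-fold.
Four-fold degenerate third positions: 1.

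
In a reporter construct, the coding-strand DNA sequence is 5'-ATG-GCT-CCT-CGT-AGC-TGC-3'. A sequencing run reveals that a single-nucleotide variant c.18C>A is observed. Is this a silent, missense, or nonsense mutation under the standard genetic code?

nonsense

Position 18 falls in codon 6: TGC → Cys.
After the substitution the codon is TGA → Stop.
The new codon is a stop codon, so this is a nonsense mutation.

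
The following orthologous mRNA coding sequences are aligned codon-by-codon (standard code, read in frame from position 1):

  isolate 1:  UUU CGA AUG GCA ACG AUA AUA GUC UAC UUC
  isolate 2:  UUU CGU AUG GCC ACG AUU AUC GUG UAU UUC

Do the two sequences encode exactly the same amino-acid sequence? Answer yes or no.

yes

Codon 1: UUU Phe / UUU Phe — identical.
Codon 2: CGA Arg / CGU Arg — synonymous.
Codon 3: AUG Met / AUG Met — identical.
Codon 4: GCA Ala / GCC Ala — synonymous.
Codon 5: ACG Thr / ACG Thr — identical.
Codon 6: AUA Ile / AUU Ile — synonymous.
Codon 7: AUA Ile / AUC Ile — synonymous.
Codon 8: GUC Val / GUG Val — synonymous.
Codon 9: UAC Tyr / UAU Tyr — synonymous.
Codon 10: UUC Phe / UUC Phe — identical.
Nonsynonymous differences: 0 → same protein.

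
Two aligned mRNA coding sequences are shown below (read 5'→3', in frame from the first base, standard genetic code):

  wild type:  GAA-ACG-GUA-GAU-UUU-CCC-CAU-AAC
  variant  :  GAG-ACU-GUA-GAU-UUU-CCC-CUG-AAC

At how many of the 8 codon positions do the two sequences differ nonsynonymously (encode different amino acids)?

1

Codon 1: GAA Glu / GAG Glu — synonymous.
Codon 2: ACG Thr / ACU Thr — synonymous.
Codon 3: GUA Val / GUA Val — identical.
Codon 4: GAU Asp / GAU Asp — identical.
Codon 5: UUU Phe / UUU Phe — identical.
Codon 6: CCC Pro / CCC Pro — identical.
Codon 7: CAU His / CUG Leu — nonsynonymous.
Codon 8: AAC Asn / AAC Asn — identical.
Nonsynonymous differences: 1.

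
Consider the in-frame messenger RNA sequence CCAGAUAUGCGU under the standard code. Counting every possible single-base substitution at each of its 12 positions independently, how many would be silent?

Codon 1 (CCA, Pro): 3 synonymous substitutions.
Codon 2 (GAU, Asp): 1 synonymous substitution.
Codon 3 (AUG, Met): 0 synonymous substitutions.
Codon 4 (CGU, Arg): 3 synonymous substitutions.
Total: 3 + 1 + 0 + 3 = 7.

7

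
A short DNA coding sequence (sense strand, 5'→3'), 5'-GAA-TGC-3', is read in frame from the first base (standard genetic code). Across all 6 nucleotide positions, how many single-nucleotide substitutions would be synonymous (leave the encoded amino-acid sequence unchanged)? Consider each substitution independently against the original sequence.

Codon 1 (GAA, Glu): 1 synonymous substitution.
Codon 2 (TGC, Cys): 1 synonymous substitution.
Total: 1 + 1 = 2.

2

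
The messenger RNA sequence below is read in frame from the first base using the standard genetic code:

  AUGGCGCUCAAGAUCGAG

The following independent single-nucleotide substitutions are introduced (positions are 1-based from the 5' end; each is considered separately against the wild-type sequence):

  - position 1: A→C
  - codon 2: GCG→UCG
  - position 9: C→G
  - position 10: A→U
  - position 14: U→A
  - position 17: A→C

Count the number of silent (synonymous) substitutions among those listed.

1

Codon 1: AUG (Met) → CUG (Leu) — missense.
Codon 2: GCG (Ala) → UCG (Ser) — missense.
Codon 3: CUC (Leu) → CUG (Leu) — synonymous.
Codon 4: AAG (Lys) → UAG (Stop) — nonsense.
Codon 5: AUC (Ile) → AAC (Asn) — missense.
Codon 6: GAG (Glu) → GCG (Ala) — missense.
Synonymous: 1 of 6.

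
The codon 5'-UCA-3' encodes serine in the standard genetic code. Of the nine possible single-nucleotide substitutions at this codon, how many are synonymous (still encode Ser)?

Position 1: none → 0 synonymous.
Position 2: none → 0 synonymous.
Position 3: UCU, UCC, UCG → 3 synonymous.
Total: 0 + 0 + 3 = 3.

3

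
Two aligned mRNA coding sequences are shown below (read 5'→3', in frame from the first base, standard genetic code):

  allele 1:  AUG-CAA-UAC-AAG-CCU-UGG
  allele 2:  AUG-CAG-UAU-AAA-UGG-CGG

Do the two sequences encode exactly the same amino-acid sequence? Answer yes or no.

no

Codon 1: AUG Met / AUG Met — identical.
Codon 2: CAA Gln / CAG Gln — synonymous.
Codon 3: UAC Tyr / UAU Tyr — synonymous.
Codon 4: AAG Lys / AAA Lys — synonymous.
Codon 5: CCU Pro / UGG Trp — nonsynonymous.
Codon 6: UGG Trp / CGG Arg — nonsynonymous.
Nonsynonymous differences: 2 → different protein.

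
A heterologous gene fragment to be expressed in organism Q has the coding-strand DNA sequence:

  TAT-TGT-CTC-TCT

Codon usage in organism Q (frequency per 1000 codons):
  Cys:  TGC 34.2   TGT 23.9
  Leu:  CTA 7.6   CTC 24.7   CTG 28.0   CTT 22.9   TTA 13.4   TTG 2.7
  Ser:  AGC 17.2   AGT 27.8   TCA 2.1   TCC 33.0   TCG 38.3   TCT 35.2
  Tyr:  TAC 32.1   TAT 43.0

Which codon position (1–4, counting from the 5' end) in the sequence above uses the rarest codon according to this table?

2

Codon 1 TAT (Tyr): 43.0 per 1000.
Codon 2 TGT (Cys): 23.9 per 1000.
Codon 3 CTC (Leu): 24.7 per 1000.
Codon 4 TCT (Ser): 35.2 per 1000.
Lowest frequency is 23.9 at codon 2.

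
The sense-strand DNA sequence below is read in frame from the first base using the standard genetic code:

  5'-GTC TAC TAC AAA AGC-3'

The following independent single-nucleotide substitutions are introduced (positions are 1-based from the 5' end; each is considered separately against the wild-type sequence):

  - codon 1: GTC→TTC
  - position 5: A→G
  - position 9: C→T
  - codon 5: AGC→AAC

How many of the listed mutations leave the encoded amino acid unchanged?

1

Codon 1: GTC (Val) → TTC (Phe) — missense.
Codon 2: TAC (Tyr) → TGC (Cys) — missense.
Codon 3: TAC (Tyr) → TAT (Tyr) — synonymous.
Codon 5: AGC (Ser) → AAC (Asn) — missense.
Synonymous: 1 of 4.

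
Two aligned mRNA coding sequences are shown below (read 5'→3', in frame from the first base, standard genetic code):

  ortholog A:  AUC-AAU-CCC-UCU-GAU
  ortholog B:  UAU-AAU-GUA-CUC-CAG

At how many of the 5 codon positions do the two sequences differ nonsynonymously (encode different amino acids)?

4

Codon 1: AUC Ile / UAU Tyr — nonsynonymous.
Codon 2: AAU Asn / AAU Asn — identical.
Codon 3: CCC Pro / GUA Val — nonsynonymous.
Codon 4: UCU Ser / CUC Leu — nonsynonymous.
Codon 5: GAU Asp / CAG Gln — nonsynonymous.
Nonsynonymous differences: 4.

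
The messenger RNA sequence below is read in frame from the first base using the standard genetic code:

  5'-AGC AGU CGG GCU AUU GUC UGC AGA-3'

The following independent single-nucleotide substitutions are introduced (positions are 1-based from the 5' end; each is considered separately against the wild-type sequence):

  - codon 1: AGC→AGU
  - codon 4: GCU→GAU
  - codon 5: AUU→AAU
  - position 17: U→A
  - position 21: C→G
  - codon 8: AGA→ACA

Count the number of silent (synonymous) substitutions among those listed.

1

Codon 1: AGC (Ser) → AGU (Ser) — synonymous.
Codon 4: GCU (Ala) → GAU (Asp) — missense.
Codon 5: AUU (Ile) → AAU (Asn) — missense.
Codon 6: GUC (Val) → GAC (Asp) — missense.
Codon 7: UGC (Cys) → UGG (Trp) — missense.
Codon 8: AGA (Arg) → ACA (Thr) — missense.
Synonymous: 1 of 6.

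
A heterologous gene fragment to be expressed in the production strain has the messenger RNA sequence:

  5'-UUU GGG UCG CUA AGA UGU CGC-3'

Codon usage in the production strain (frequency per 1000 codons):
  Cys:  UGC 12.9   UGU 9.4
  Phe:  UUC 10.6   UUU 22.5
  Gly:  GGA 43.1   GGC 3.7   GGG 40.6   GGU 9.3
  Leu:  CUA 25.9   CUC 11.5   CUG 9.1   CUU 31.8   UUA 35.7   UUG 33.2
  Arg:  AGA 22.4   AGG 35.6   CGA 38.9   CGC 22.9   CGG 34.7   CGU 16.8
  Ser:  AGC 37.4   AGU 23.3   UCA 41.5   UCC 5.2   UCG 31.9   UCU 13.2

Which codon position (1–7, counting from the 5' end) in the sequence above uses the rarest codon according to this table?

Codon 1 UUU (Phe): 22.5 per 1000.
Codon 2 GGG (Gly): 40.6 per 1000.
Codon 3 UCG (Ser): 31.9 per 1000.
Codon 4 CUA (Leu): 25.9 per 1000.
Codon 5 AGA (Arg): 22.4 per 1000.
Codon 6 UGU (Cys): 9.4 per 1000.
Codon 7 CGC (Arg): 22.9 per 1000.
Lowest frequency is 9.4 at codon 6.

6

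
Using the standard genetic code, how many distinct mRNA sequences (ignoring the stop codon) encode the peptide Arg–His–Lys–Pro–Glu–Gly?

768

Arg: 6 codons.
His: 2 codons.
Lys: 2 codons.
Pro: 4 codons.
Glu: 2 codons.
Gly: 4 codons.
6 × 2 × 2 × 4 × 2 × 4 = 768.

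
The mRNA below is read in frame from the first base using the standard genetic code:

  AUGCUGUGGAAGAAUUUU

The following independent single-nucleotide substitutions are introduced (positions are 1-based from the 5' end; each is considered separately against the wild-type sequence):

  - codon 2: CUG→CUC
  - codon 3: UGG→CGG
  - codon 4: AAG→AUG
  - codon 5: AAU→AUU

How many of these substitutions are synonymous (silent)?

Codon 2: CUG (Leu) → CUC (Leu) — synonymous.
Codon 3: UGG (Trp) → CGG (Arg) — missense.
Codon 4: AAG (Lys) → AUG (Met) — missense.
Codon 5: AAU (Asn) → AUU (Ile) — missense.
Synonymous: 1 of 4.

1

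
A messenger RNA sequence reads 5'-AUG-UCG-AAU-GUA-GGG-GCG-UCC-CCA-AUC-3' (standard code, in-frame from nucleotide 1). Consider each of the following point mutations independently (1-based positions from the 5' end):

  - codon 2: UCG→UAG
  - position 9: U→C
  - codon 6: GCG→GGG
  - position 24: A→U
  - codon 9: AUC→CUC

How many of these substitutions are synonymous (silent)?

Codon 2: UCG (Ser) → UAG (Stop) — nonsense.
Codon 3: AAU (Asn) → AAC (Asn) — synonymous.
Codon 6: GCG (Ala) → GGG (Gly) — missense.
Codon 8: CCA (Pro) → CCU (Pro) — synonymous.
Codon 9: AUC (Ile) → CUC (Leu) — missense.
Synonymous: 2 of 5.

2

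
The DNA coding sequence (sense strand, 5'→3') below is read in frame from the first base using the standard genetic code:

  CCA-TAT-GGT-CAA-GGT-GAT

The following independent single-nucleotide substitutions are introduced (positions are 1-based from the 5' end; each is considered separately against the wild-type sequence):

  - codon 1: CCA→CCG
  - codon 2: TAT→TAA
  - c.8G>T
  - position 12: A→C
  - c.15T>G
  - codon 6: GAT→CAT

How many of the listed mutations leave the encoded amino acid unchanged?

Codon 1: CCA (Pro) → CCG (Pro) — synonymous.
Codon 2: TAT (Tyr) → TAA (Stop) — nonsense.
Codon 3: GGT (Gly) → GTT (Val) — missense.
Codon 4: CAA (Gln) → CAC (His) — missense.
Codon 5: GGT (Gly) → GGG (Gly) — synonymous.
Codon 6: GAT (Asp) → CAT (His) — missense.
Synonymous: 2 of 6.

2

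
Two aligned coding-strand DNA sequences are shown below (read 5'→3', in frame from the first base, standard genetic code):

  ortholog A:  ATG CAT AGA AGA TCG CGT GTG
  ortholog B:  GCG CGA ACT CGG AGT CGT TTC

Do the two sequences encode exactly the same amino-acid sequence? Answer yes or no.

no

Codon 1: ATG Met / GCG Ala — nonsynonymous.
Codon 2: CAT His / CGA Arg — nonsynonymous.
Codon 3: AGA Arg / ACT Thr — nonsynonymous.
Codon 4: AGA Arg / CGG Arg — synonymous.
Codon 5: TCG Ser / AGT Ser — synonymous.
Codon 6: CGT Arg / CGT Arg — identical.
Codon 7: GTG Val / TTC Phe — nonsynonymous.
Nonsynonymous differences: 4 → different protein.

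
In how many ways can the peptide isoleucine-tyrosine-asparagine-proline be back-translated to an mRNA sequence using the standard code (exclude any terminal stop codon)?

Ile: 3 codons.
Tyr: 2 codons.
Asn: 2 codons.
Pro: 4 codons.
3 × 2 × 2 × 4 = 48.

48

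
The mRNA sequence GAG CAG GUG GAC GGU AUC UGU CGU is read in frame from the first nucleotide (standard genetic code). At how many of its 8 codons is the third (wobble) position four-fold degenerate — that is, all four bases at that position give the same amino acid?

Codon 1 GAG (Glu): third position 2-fold.
Codon 2 CAG (Gln): third position 2-fold.
Codon 3 GUG (Val): third position 4-fold.
Codon 4 GAC (Asp): third position 2-fold.
Codon 5 GGU (Gly): third position 4-fold.
Codon 6 AUC (Ile): third position 3-fold.
Codon 7 UGU (Cys): third position 2-fold.
Codon 8 CGU (Arg): third position 4-fold.
Four-fold degenerate third positions: 3.

3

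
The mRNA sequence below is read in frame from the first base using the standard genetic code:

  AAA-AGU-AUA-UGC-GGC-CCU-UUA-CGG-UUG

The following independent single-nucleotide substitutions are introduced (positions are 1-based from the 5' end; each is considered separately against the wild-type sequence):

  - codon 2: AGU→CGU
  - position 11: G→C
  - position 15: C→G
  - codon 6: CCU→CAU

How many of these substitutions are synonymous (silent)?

1

Codon 2: AGU (Ser) → CGU (Arg) — missense.
Codon 4: UGC (Cys) → UCC (Ser) — missense.
Codon 5: GGC (Gly) → GGG (Gly) — synonymous.
Codon 6: CCU (Pro) → CAU (His) — missense.
Synonymous: 1 of 4.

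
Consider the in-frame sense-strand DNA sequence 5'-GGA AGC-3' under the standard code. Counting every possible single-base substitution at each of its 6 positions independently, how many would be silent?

Codon 1 (GGA, Gly): 3 synonymous substitutions.
Codon 2 (AGC, Ser): 1 synonymous substitution.
Total: 3 + 1 = 4.

4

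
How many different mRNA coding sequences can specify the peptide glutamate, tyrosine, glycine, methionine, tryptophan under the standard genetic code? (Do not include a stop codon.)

16

Glu: 2 codons.
Tyr: 2 codons.
Gly: 4 codons.
Met: 1 codon.
Trp: 1 codon.
2 × 2 × 4 × 1 × 1 = 16.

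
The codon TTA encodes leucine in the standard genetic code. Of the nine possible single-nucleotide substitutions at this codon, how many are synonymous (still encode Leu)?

Position 1: CTA → 1 synonymous.
Position 2: none → 0 synonymous.
Position 3: TTG → 1 synonymous.
Total: 1 + 0 + 1 = 2.

2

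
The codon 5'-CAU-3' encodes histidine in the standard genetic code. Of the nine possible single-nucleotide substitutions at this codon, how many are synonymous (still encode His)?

1

Position 1: none → 0 synonymous.
Position 2: none → 0 synonymous.
Position 3: CAC → 1 synonymous.
Total: 0 + 0 + 1 = 1.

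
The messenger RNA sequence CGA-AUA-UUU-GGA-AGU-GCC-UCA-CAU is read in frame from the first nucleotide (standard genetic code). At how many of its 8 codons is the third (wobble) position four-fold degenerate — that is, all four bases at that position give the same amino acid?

Codon 1 CGA (Arg): third position 4-fold.
Codon 2 AUA (Ile): third position 3-fold.
Codon 3 UUU (Phe): third position 2-fold.
Codon 4 GGA (Gly): third position 4-fold.
Codon 5 AGU (Ser): third position 2-fold.
Codon 6 GCC (Ala): third position 4-fold.
Codon 7 UCA (Ser): third position 4-fold.
Codon 8 CAU (His): third position 2-fold.
Four-fold degenerate third positions: 4.

4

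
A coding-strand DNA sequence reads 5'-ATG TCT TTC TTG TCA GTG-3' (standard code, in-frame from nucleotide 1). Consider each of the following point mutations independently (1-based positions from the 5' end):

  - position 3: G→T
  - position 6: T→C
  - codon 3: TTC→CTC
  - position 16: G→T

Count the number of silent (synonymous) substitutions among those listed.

1

Codon 1: ATG (Met) → ATT (Ile) — missense.
Codon 2: TCT (Ser) → TCC (Ser) — synonymous.
Codon 3: TTC (Phe) → CTC (Leu) — missense.
Codon 6: GTG (Val) → TTG (Leu) — missense.
Synonymous: 1 of 4.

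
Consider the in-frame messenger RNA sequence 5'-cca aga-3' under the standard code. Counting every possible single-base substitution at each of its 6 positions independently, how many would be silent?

Codon 1 (CCA, Pro): 3 synonymous substitutions.
Codon 2 (AGA, Arg): 2 synonymous substitutions.
Total: 3 + 2 = 5.

5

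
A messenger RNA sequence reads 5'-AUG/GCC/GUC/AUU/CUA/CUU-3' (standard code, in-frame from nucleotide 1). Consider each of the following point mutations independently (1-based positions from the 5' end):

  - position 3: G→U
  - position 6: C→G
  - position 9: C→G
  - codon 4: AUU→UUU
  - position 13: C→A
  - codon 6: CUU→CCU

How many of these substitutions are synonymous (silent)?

2

Codon 1: AUG (Met) → AUU (Ile) — missense.
Codon 2: GCC (Ala) → GCG (Ala) — synonymous.
Codon 3: GUC (Val) → GUG (Val) — synonymous.
Codon 4: AUU (Ile) → UUU (Phe) — missense.
Codon 5: CUA (Leu) → AUA (Ile) — missense.
Codon 6: CUU (Leu) → CCU (Pro) — missense.
Synonymous: 2 of 6.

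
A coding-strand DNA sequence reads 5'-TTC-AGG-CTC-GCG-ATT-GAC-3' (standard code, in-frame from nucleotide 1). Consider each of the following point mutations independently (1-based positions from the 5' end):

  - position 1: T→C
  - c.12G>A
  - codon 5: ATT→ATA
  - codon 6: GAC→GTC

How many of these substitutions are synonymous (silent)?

Codon 1: TTC (Phe) → CTC (Leu) — missense.
Codon 4: GCG (Ala) → GCA (Ala) — synonymous.
Codon 5: ATT (Ile) → ATA (Ile) — synonymous.
Codon 6: GAC (Asp) → GTC (Val) — missense.
Synonymous: 2 of 4.

2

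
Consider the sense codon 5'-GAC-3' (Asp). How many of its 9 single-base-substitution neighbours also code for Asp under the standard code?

1

Position 1: none → 0 synonymous.
Position 2: none → 0 synonymous.
Position 3: GAU → 1 synonymous.
Total: 0 + 0 + 1 = 1.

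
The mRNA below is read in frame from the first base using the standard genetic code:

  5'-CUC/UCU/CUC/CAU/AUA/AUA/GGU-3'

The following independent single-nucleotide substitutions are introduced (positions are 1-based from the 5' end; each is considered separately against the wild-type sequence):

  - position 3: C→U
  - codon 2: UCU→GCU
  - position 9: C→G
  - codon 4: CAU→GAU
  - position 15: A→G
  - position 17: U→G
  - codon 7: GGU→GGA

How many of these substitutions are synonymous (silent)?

3

Codon 1: CUC (Leu) → CUU (Leu) — synonymous.
Codon 2: UCU (Ser) → GCU (Ala) — missense.
Codon 3: CUC (Leu) → CUG (Leu) — synonymous.
Codon 4: CAU (His) → GAU (Asp) — missense.
Codon 5: AUA (Ile) → AUG (Met) — missense.
Codon 6: AUA (Ile) → AGA (Arg) — missense.
Codon 7: GGU (Gly) → GGA (Gly) — synonymous.
Synonymous: 3 of 7.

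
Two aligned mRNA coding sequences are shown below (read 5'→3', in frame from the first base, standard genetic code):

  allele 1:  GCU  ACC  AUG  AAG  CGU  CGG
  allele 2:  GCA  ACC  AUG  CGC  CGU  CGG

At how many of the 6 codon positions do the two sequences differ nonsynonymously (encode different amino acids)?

1

Codon 1: GCU Ala / GCA Ala — synonymous.
Codon 2: ACC Thr / ACC Thr — identical.
Codon 3: AUG Met / AUG Met — identical.
Codon 4: AAG Lys / CGC Arg — nonsynonymous.
Codon 5: CGU Arg / CGU Arg — identical.
Codon 6: CGG Arg / CGG Arg — identical.
Nonsynonymous differences: 1.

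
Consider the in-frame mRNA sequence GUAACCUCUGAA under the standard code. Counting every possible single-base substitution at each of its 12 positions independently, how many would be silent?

10

Codon 1 (GUA, Val): 3 synonymous substitutions.
Codon 2 (ACC, Thr): 3 synonymous substitutions.
Codon 3 (UCU, Ser): 3 synonymous substitutions.
Codon 4 (GAA, Glu): 1 synonymous substitution.
Total: 3 + 3 + 3 + 1 = 10.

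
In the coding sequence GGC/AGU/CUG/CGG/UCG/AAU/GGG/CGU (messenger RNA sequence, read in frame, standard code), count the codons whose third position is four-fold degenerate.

Codon 1 GGC (Gly): third position 4-fold.
Codon 2 AGU (Ser): third position 2-fold.
Codon 3 CUG (Leu): third position 4-fold.
Codon 4 CGG (Arg): third position 4-fold.
Codon 5 UCG (Ser): third position 4-fold.
Codon 6 AAU (Asn): third position 2-fold.
Codon 7 GGG (Gly): third position 4-fold.
Codon 8 CGU (Arg): third position 4-fold.
Four-fold degenerate third positions: 6.

6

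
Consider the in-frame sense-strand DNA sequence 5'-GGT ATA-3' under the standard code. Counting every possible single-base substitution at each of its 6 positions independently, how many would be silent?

Codon 1 (GGT, Gly): 3 synonymous substitutions.
Codon 2 (ATA, Ile): 2 synonymous substitutions.
Total: 3 + 2 = 5.

5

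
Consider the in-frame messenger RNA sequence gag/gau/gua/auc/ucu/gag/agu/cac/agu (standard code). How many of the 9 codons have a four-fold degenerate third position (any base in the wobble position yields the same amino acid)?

2

Codon 1 GAG (Glu): third position 2-fold.
Codon 2 GAU (Asp): third position 2-fold.
Codon 3 GUA (Val): third position 4-fold.
Codon 4 AUC (Ile): third position 3-fold.
Codon 5 UCU (Ser): third position 4-fold.
Codon 6 GAG (Glu): third position 2-fold.
Codon 7 AGU (Ser): third position 2-fold.
Codon 8 CAC (His): third position 2-fold.
Codon 9 AGU (Ser): third position 2-fold.
Four-fold degenerate third positions: 2.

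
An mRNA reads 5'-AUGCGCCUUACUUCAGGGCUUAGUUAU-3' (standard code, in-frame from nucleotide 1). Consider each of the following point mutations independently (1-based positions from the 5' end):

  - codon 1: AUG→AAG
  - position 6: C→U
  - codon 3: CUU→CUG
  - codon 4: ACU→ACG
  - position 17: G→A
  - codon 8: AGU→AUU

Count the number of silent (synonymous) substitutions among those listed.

Codon 1: AUG (Met) → AAG (Lys) — missense.
Codon 2: CGC (Arg) → CGU (Arg) — synonymous.
Codon 3: CUU (Leu) → CUG (Leu) — synonymous.
Codon 4: ACU (Thr) → ACG (Thr) — synonymous.
Codon 6: GGG (Gly) → GAG (Glu) — missense.
Codon 8: AGU (Ser) → AUU (Ile) — missense.
Synonymous: 3 of 6.

3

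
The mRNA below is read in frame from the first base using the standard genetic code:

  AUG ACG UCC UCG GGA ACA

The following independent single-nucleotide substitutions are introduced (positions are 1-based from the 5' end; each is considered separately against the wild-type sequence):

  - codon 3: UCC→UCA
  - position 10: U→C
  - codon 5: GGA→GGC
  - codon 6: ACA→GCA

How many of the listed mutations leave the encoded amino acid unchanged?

2

Codon 3: UCC (Ser) → UCA (Ser) — synonymous.
Codon 4: UCG (Ser) → CCG (Pro) — missense.
Codon 5: GGA (Gly) → GGC (Gly) — synonymous.
Codon 6: ACA (Thr) → GCA (Ala) — missense.
Synonymous: 2 of 4.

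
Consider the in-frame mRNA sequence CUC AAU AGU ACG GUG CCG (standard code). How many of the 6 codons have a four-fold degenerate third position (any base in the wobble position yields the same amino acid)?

Codon 1 CUC (Leu): third position 4-fold.
Codon 2 AAU (Asn): third position 2-fold.
Codon 3 AGU (Ser): third position 2-fold.
Codon 4 ACG (Thr): third position 4-fold.
Codon 5 GUG (Val): third position 4-fold.
Codon 6 CCG (Pro): third position 4-fold.
Four-fold degenerate third positions: 4.

4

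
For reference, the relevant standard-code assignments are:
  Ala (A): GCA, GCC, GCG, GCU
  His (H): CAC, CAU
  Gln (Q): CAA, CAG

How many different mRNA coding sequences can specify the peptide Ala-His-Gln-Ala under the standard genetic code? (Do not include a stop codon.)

64

Ala: 4 codons.
His: 2 codons.
Gln: 2 codons.
Ala: 4 codons.
4 × 2 × 2 × 4 = 64.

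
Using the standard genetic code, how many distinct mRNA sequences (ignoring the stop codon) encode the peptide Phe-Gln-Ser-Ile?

Phe: 2 codons.
Gln: 2 codons.
Ser: 6 codons.
Ile: 3 codons.
2 × 2 × 6 × 3 = 72.

72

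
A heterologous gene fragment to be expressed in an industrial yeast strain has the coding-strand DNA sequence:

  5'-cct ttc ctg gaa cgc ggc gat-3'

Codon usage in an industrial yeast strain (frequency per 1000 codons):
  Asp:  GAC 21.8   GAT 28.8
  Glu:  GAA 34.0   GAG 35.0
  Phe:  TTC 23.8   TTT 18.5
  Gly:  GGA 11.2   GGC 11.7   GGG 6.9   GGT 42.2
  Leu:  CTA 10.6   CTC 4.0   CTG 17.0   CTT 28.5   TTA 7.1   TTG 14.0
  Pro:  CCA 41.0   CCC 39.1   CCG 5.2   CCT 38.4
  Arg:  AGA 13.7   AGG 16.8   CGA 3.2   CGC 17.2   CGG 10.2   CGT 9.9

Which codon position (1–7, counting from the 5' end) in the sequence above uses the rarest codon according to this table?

Codon 1 CCT (Pro): 38.4 per 1000.
Codon 2 TTC (Phe): 23.8 per 1000.
Codon 3 CTG (Leu): 17.0 per 1000.
Codon 4 GAA (Glu): 34.0 per 1000.
Codon 5 CGC (Arg): 17.2 per 1000.
Codon 6 GGC (Gly): 11.7 per 1000.
Codon 7 GAT (Asp): 28.8 per 1000.
Lowest frequency is 11.7 at codon 6.

6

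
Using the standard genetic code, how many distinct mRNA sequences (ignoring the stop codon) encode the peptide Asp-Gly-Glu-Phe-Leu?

Asp: 2 codons.
Gly: 4 codons.
Glu: 2 codons.
Phe: 2 codons.
Leu: 6 codons.
2 × 4 × 2 × 2 × 6 = 192.

192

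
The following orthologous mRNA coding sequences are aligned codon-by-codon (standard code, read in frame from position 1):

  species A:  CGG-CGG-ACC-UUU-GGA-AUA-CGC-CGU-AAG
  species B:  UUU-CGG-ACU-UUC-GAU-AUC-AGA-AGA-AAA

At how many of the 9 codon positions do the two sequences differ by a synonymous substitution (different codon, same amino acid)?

6

Codon 1: CGG Arg / UUU Phe — nonsynonymous.
Codon 2: CGG Arg / CGG Arg — identical.
Codon 3: ACC Thr / ACU Thr — synonymous.
Codon 4: UUU Phe / UUC Phe — synonymous.
Codon 5: GGA Gly / GAU Asp — nonsynonymous.
Codon 6: AUA Ile / AUC Ile — synonymous.
Codon 7: CGC Arg / AGA Arg — synonymous.
Codon 8: CGU Arg / AGA Arg — synonymous.
Codon 9: AAG Lys / AAA Lys — synonymous.
Synonymous differences: 6.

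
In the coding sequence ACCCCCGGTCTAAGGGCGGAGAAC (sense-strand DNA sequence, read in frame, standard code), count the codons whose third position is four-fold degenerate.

5

Codon 1 ACC (Thr): third position 4-fold.
Codon 2 CCC (Pro): third position 4-fold.
Codon 3 GGT (Gly): third position 4-fold.
Codon 4 CTA (Leu): third position 4-fold.
Codon 5 AGG (Arg): third position 2-fold.
Codon 6 GCG (Ala): third position 4-fold.
Codon 7 GAG (Glu): third position 2-fold.
Codon 8 AAC (Asn): third position 2-fold.
Four-fold degenerate third positions: 5.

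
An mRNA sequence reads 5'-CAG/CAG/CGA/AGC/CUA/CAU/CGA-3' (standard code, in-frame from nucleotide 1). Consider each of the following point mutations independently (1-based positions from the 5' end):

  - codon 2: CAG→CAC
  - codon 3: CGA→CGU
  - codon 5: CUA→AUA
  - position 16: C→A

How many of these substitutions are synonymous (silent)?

Codon 2: CAG (Gln) → CAC (His) — missense.
Codon 3: CGA (Arg) → CGU (Arg) — synonymous.
Codon 5: CUA (Leu) → AUA (Ile) — missense.
Codon 6: CAU (His) → AAU (Asn) — missense.
Synonymous: 1 of 4.

1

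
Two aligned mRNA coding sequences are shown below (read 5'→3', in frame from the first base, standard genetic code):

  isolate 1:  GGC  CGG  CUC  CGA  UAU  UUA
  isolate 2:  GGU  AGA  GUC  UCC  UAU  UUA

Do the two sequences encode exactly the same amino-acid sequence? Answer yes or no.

Codon 1: GGC Gly / GGU Gly — synonymous.
Codon 2: CGG Arg / AGA Arg — synonymous.
Codon 3: CUC Leu / GUC Val — nonsynonymous.
Codon 4: CGA Arg / UCC Ser — nonsynonymous.
Codon 5: UAU Tyr / UAU Tyr — identical.
Codon 6: UUA Leu / UUA Leu — identical.
Nonsynonymous differences: 2 → different protein.

no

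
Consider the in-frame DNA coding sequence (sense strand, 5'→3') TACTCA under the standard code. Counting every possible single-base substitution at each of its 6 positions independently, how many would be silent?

4

Codon 1 (TAC, Tyr): 1 synonymous substitution.
Codon 2 (TCA, Ser): 3 synonymous substitutions.
Total: 1 + 3 = 4.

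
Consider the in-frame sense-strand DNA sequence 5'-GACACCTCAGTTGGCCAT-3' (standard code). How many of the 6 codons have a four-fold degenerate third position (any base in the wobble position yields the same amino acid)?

4

Codon 1 GAC (Asp): third position 2-fold.
Codon 2 ACC (Thr): third position 4-fold.
Codon 3 TCA (Ser): third position 4-fold.
Codon 4 GTT (Val): third position 4-fold.
Codon 5 GGC (Gly): third position 4-fold.
Codon 6 CAT (His): third position 2-fold.
Four-fold degenerate third positions: 4.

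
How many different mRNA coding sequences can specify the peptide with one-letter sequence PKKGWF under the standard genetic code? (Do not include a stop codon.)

128

Pro: 4 codons.
Lys: 2 codons.
Lys: 2 codons.
Gly: 4 codons.
Trp: 1 codon.
Phe: 2 codons.
4 × 2 × 2 × 4 × 1 × 2 = 128.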